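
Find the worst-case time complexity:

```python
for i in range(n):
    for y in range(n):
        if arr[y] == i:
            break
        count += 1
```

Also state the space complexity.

Time complexity: O(n^2).
Space complexity: O(1).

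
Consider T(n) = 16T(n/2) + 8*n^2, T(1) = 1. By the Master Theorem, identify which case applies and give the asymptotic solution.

a=16, b=2, f(n)=8*n^2.
log_2(16) = 4 > 2.
Since f(n) = O(n^2) is polynomially smaller than n^4, Case 1 applies.
T(n) = Theta(n^4).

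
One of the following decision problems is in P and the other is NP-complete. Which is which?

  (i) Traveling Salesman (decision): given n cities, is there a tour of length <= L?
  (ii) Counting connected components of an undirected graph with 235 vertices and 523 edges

(i) is NP-complete: reduces from Hamiltonian Cycle.
(ii) is P: BFS/DFS visits each vertex and edge once: O(V+E).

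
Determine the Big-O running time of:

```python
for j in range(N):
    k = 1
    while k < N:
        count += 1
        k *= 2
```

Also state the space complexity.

Time complexity: O(n log n).
Space complexity: O(1).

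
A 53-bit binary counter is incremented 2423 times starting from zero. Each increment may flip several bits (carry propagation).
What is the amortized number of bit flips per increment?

Bit i flips on every 2^i-th increment, so over 2423 increments bit i flips floor(2423/2^i) times. Summing over i: total flips < 2 * 2423. Amortized: < 2 = O(1) per increment.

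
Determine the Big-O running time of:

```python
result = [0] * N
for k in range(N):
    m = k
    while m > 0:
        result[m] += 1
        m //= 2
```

Time complexity: O(n log n).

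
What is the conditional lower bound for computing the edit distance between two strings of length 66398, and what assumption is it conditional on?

Under SETH (the Strong Exponential Time Hypothesis), edit distance on length-66398 strings cannot be computed in O(n^(2-epsilon)) time for any epsilon > 0 (Backurs-Indyk). The reduction is from CNF-SAT via the orthogonal vectors problem.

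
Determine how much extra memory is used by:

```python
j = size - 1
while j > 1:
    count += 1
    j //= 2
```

Space complexity: O(1).
Only a constant amount of auxiliary storage is used; nothing grows with n.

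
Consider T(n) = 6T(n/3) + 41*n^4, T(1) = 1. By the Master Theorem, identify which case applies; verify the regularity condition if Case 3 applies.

a=6, b=3, f(n)=41*n^4.
log_3(6) = 1.631 < 4.
f(n) = Omega(n^(1.631+epsilon)) for some epsilon > 0, so Case 3 is the candidate.
Regularity: a*f(n/b) = 6*41*(n/3)^4 = (6/81)*41*n^4 <= c*f(n) with c = 6/81 < 1. Satisfied.
Case 3: T(n) = Theta(n^4).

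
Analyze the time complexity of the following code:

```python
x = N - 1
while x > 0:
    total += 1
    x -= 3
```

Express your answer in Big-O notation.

Time complexity: O(n).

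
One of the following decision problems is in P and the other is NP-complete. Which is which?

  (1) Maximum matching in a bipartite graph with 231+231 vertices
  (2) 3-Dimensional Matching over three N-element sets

(1) is P: Hopcroft-Karp runs in O(E sqrt(V)).
(2) is NP-complete: one of Karp's 21 NP-complete problems.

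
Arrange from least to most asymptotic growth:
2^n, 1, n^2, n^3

Ordered by growth rate: 1 < n^2 < n^3 < 2^n.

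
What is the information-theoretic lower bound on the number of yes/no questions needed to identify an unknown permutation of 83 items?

There are 83! = 39455239697206586511897471180120610571436503407643446275224357528369751562996629334879591940103770870906880000000000000000000 permutations. Each yes/no question gives at most 1 bit, so at least ceil(log_2(39455239697206586511897471180120610571436503407643446275224357528369751562996629334879591940103770870906880000000000000000000)) = 414 questions are needed.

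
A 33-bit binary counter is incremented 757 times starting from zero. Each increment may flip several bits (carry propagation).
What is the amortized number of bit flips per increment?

Bit i flips on every 2^i-th increment, so over 757 increments bit i flips floor(757/2^i) times. Summing over i: total flips < 2 * 757. Amortized: < 2 = O(1) per increment.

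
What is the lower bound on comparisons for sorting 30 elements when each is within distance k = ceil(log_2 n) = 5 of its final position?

Partition the 30 positions into floor(n/k) blocks of k = 5 consecutive positions; any permutation within a block keeps every element within k of its final position, so there are at least (k!)^(n/k) distinguishable inputs. Lower bound: log_2((k!)^(n/k)) = (n/k) * log_2(k!) = Theta(n log k); with k = ceil(log_2 n), this is Omega(n log log n).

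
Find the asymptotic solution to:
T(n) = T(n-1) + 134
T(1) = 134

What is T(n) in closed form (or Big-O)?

Unrolling: T(n) = T(n-1) + 134 = T(n-2) + 2*134 = ... = T(1) + (n-1)*134 = 134 + (n-1)*134 = 134n.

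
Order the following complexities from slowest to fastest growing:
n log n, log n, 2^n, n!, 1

Ordered by growth rate: 1 < log n < n log n < 2^n < n!.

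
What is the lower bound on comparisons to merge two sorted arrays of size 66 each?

To merge two sorted arrays of size 66, we need at least 131 comparisons in the worst case. An adversary can force every element to be compared.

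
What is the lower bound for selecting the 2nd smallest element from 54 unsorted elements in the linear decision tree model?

Selecting the 2nd smallest of 54 elements requires Omega(n) comparisons. Every element must be compared at least once. The BFPRT algorithm achieves O(n), making this tight.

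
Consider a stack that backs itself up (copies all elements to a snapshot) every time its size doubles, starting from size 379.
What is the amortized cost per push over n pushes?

Backups occur at sizes 379, 758, 1516, ..., copying 379 + 758 + 1516 + ... <= 2n elements total (geometric series). Spread over n pushes, the amortized backup cost is O(1) per push.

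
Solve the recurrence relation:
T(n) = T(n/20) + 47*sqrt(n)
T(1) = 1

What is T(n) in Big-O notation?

Each level contributes sqrt(n/20^k). Geometric series with ratio 1/sqrt(20) < 1 sums to O(sqrt(n)).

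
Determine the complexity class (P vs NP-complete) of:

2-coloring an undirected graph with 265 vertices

This problem is in P: 2-coloring is bipartiteness testing via BFS, O(V+E).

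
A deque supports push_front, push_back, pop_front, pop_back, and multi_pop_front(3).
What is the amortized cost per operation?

Assign 2 credits to each push operation. A pop uses 1 saved credit. multi_pop_front(3) uses up to 3 saved credits from previous pushes. Credits never go negative. Amortized cost is O(1).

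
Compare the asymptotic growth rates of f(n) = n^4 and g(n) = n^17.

g(n) = n^17 grows faster: n^17/n^4 = n^13 -> infinity.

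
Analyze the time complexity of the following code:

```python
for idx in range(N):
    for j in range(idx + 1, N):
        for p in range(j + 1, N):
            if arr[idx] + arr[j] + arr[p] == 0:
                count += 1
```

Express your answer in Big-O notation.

Time complexity: O(n^3).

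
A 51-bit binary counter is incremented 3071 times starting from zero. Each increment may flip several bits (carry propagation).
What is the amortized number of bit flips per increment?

Bit i flips on every 2^i-th increment, so over 3071 increments bit i flips floor(3071/2^i) times. Summing over i: total flips < 2 * 3071. Amortized: < 2 = O(1) per increment.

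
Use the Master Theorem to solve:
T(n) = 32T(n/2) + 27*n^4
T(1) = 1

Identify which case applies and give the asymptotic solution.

a=32, b=2, f(n)=27*n^4.
log_2(32) = 5 > 4.
Since f(n) = O(n^4) is polynomially smaller than n^5, Case 1 applies.
T(n) = Theta(n^5).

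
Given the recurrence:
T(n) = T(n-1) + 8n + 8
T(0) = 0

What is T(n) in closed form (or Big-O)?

Dominant term in sum is 8*sum(i, i=1..n) = 8*n*(n+1)/2 = O(n^2).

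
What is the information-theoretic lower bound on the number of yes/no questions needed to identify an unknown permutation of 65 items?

There are 65! = 8247650592082470666723170306785496252186258551345437492922123134388955774976000000000000000 permutations. Each yes/no question gives at most 1 bit, so at least ceil(log_2(8247650592082470666723170306785496252186258551345437492922123134388955774976000000000000000)) = 303 questions are needed.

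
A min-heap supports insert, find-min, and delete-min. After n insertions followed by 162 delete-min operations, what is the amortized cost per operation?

Insert takes O(log n) worst case. Delete-min takes O(log n). Over a sequence of n inserts and 162 delete-mins, total cost is O((n + 162) log n). Amortized per operation: O(log n).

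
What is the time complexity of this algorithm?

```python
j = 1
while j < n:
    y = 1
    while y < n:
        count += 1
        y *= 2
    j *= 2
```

Time complexity: O(log^2 n).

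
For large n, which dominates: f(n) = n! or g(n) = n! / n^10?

f(n) = n! grows faster: the ratio n!/(n!/n^10) = n^10 -> infinity.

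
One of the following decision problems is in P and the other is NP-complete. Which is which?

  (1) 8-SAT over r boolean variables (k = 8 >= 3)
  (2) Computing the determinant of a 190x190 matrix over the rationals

(1) is NP-complete: 3-SAT is NP-complete (Cook-Levin); k-SAT for k>=3 reduces from 3-SAT.
(2) is P: Gaussian elimination runs in O(n^3).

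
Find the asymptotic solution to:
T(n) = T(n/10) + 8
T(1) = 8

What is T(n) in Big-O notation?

Each step divides n by 10 and adds 8. After log_10(n) steps, T(n) = O(log n).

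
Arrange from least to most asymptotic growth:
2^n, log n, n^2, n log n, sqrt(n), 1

Ordered by growth rate: 1 < log n < sqrt(n) < n log n < n^2 < 2^n.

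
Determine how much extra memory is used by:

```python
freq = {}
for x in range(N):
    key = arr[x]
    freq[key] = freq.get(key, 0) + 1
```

Space complexity: O(n).
Auxiliary storage grows linearly with the input size n in the worst case.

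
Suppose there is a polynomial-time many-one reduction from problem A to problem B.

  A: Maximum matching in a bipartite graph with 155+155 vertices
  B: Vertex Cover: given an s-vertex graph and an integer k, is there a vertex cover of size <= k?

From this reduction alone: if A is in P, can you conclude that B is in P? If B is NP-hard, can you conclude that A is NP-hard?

A poly-time reduction A <=_p B transfers tractability DOWN (B easy => A easy) and hardness UP (A hard => B hard), not the reverse.
From A in P, the reduction alone does NOT give B in P: any problem in P trivially reduces to SAT, yet SAT is not known to be in P.
From B NP-hard, the reduction alone does NOT give A NP-hard: again, easy problems reduce to hard ones.
(Here in fact A is P and B is NP-complete.)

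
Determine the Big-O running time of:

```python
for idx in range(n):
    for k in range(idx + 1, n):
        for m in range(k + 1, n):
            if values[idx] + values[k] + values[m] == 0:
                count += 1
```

Time complexity: O(n^3).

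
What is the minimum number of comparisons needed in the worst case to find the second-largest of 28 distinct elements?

Lower bound: finding the max needs 28-1 comparisons. By the adversary weight-doubling argument, the max must personally win >= ceil(log_2(28)) = 5 comparisons; the 2nd-largest is among those 5 losers, needing 5-1 more comparisons. Total >= 28-1 + 5-1 = 31. A balanced knockout tournament achieves this.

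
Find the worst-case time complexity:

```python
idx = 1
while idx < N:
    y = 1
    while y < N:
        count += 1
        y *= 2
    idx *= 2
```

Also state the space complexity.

Time complexity: O(log^2 n).
Space complexity: O(1).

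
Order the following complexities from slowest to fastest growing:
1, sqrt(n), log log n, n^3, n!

Ordered by growth rate: 1 < log log n < sqrt(n) < n^3 < n!.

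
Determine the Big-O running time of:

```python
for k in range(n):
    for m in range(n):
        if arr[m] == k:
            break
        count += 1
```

Time complexity: O(n^2).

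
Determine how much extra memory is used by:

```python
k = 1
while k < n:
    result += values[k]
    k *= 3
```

Space complexity: O(1).
Only a constant amount of auxiliary storage is used; nothing grows with n.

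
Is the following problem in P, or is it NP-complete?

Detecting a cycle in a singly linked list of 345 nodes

This problem is in P: Floyd's tortoise-and-hare runs in O(n) time, O(1) space.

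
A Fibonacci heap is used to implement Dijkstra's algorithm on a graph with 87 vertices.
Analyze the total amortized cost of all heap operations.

Dijkstra performs 87 insert, 87 extract-min, and at most E decrease-key operations. With Fibonacci heap: insert O(1) amortized, extract-min O(log n) amortized, decrease-key O(1) amortized. Total with n = 87: O(n * 1 + n * log n + E * 1) = O(n log n + E).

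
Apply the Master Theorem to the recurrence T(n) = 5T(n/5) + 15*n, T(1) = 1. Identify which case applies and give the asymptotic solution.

a=5, b=5, f(n)=15*n.
log_5(5) = 1, so n^(log_b(a)) = n.
f(n) = Theta(n), so Case 2 applies.
T(n) = Theta(n log n).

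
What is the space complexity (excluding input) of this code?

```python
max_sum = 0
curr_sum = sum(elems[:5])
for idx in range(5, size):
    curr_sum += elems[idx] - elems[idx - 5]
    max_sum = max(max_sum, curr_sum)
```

Space complexity: O(1).
Only a constant amount of auxiliary storage is used; nothing grows with n.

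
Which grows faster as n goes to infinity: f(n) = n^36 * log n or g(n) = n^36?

f(n) = n^36 * log n grows faster: extra log n factor -> infinity.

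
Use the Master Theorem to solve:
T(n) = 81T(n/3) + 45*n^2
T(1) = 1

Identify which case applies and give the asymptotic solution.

a=81, b=3, f(n)=45*n^2.
log_3(81) = 4 > 2.
Since f(n) = O(n^2) is polynomially smaller than n^4, Case 1 applies.
T(n) = Theta(n^4).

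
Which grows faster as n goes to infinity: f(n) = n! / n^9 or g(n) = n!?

g(n) = n! grows faster: the ratio n!/(n!/n^9) = n^9 -> infinity.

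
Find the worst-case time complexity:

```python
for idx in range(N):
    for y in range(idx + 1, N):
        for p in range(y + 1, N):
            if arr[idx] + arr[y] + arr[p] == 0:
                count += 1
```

Time complexity: O(n^3).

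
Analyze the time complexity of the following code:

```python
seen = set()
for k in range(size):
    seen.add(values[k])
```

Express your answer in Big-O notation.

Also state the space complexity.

Time complexity: O(n).
Space complexity: O(n).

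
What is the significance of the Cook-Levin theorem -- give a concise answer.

The Cook-Levin theorem proves that SAT is NP-complete. It was the first problem shown to be NP-complete, establishing the foundation for proving other problems NP-complete via reductions from SAT.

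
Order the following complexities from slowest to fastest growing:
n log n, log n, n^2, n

Ordered by growth rate: log n < n < n log n < n^2.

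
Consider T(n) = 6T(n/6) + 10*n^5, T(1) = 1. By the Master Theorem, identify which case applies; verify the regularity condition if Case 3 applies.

a=6, b=6, f(n)=10*n^5.
log_6(6) = 1 < 5.
f(n) = Omega(n^(1+epsilon)) for some epsilon > 0, so Case 3 is the candidate.
Regularity: a*f(n/b) = 6*10*(n/6)^5 = (6/7776)*10*n^5 <= c*f(n) with c = 6/7776 < 1. Satisfied.
Case 3: T(n) = Theta(n^5).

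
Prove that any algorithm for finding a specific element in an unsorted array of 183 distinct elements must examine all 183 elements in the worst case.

Adversary argument: if the algorithm examines fewer than 183 elements, the adversary places the target in an unexamined position. The algorithm cannot distinguish 'not present' from 'in unexamined position'.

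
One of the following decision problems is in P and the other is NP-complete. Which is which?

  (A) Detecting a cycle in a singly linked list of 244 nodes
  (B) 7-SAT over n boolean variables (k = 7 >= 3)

(A) is P: Floyd's tortoise-and-hare runs in O(n) time, O(1) space.
(B) is NP-complete: 3-SAT is NP-complete (Cook-Levin); k-SAT for k>=3 reduces from 3-SAT.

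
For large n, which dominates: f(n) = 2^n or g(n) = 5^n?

g(n) = 5^n grows faster: (5/2)^n -> infinity since 5/2 > 1.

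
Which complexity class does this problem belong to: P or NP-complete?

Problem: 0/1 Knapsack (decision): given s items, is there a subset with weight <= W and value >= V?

This problem is NP-complete: reduces from Subset Sum.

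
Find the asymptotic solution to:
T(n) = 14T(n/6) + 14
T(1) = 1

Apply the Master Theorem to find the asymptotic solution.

a=14, b=6, f(n)=14. log_6(14) = 1.473. Case 1 of Master Theorem: T(n) = O(n^1.473).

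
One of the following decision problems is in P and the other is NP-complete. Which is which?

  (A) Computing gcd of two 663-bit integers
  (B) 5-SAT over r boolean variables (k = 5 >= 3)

(A) is P: the Euclidean algorithm runs in polynomial time in the bit-length.
(B) is NP-complete: 3-SAT is NP-complete (Cook-Levin); k-SAT for k>=3 reduces from 3-SAT.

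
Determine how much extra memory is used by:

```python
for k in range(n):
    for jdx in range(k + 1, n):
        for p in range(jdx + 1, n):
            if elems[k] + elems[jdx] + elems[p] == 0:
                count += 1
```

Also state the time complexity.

Space complexity: O(1).
Only a constant amount of auxiliary storage is used; nothing grows with n.
Time complexity: O(n^3).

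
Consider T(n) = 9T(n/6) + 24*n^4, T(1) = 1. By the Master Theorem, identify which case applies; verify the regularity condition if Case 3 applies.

a=9, b=6, f(n)=24*n^4.
log_6(9) = 1.226 < 4.
f(n) = Omega(n^(1.226+epsilon)) for some epsilon > 0, so Case 3 is the candidate.
Regularity: a*f(n/b) = 9*24*(n/6)^4 = (9/1296)*24*n^4 <= c*f(n) with c = 9/1296 < 1. Satisfied.
Case 3: T(n) = Theta(n^4).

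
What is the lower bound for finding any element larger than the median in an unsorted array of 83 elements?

To find an element larger than the median of 83 elements, we must see Omega(n) elements. Without seeing enough elements, an adversary can make any unseen element the median.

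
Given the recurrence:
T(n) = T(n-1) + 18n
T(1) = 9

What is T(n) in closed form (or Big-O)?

Unrolling: T(n) = 9 + 18*(2 + 3 + ... + n) = 9 + 18*(n(n+1)/2 - 1) = O(n^2).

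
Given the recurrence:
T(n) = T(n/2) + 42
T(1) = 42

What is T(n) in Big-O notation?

Each step divides n by 2 and adds 42. After log_2(n) steps, T(n) = O(log n).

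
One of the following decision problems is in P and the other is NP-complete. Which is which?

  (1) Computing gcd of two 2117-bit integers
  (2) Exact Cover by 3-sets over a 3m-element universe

(1) is P: the Euclidean algorithm runs in polynomial time in the bit-length.
(2) is NP-complete: one of Karp's 21 NP-complete problems.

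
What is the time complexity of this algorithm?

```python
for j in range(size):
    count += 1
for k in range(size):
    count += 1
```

Time complexity: O(n).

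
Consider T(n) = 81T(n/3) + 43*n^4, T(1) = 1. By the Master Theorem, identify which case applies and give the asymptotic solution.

a=81, b=3, f(n)=43*n^4.
log_3(81) = 4, so n^(log_b(a)) = n^4.
f(n) = Theta(n^4), so Case 2 applies.
T(n) = Theta(n^4 log n).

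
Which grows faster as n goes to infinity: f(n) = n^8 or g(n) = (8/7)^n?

g(n) = (8/7)^n grows faster: (8/7)^n is exponential with base 8/7 > 1, dominating every polynomial.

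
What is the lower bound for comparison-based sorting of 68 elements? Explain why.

A comparison-based sorting algorithm corresponds to a decision tree. With 68! possible permutations, the tree has 68! leaves. The height is at least log_2(68!) = Omega(n log n) by Stirling's approximation.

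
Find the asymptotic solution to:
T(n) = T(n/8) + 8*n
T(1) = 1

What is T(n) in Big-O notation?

Geometric series: 8*n*(1 + 1/8 + 1/8^2 + ...) = O(n). T(n) = O(n).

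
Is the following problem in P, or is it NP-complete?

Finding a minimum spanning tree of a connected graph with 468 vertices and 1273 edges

This problem is in P: Kruskal's / Prim's algorithms run in polynomial time.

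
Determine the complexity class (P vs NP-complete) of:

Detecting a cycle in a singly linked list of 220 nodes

This problem is in P: Floyd's tortoise-and-hare runs in O(n) time, O(1) space.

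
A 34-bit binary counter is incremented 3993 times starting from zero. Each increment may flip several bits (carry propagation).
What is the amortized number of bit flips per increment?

Bit i flips on every 2^i-th increment, so over 3993 increments bit i flips floor(3993/2^i) times. Summing over i: total flips < 2 * 3993. Amortized: < 2 = O(1) per increment.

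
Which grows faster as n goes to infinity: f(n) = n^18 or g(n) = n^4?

f(n) = n^18 grows faster: n^18/n^4 = n^14 -> infinity.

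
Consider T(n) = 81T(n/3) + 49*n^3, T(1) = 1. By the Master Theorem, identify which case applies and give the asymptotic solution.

a=81, b=3, f(n)=49*n^3.
log_3(81) = 4 > 3.
Since f(n) = O(n^3) is polynomially smaller than n^4, Case 1 applies.
T(n) = Theta(n^4).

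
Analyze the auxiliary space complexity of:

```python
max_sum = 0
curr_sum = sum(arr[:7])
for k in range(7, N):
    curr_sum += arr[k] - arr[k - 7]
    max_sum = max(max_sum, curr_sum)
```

Space complexity: O(1).
Only a constant amount of auxiliary storage is used; nothing grows with n.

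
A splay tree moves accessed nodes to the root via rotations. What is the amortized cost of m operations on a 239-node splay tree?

Using a potential function Phi = sum of log(size of subtree) for each node, each splay operation has amortized cost O(log n) where n = 239. Bad individual operations (O(n)) are offset by decreased potential.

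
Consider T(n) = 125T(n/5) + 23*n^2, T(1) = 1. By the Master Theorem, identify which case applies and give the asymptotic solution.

a=125, b=5, f(n)=23*n^2.
log_5(125) = 3 > 2.
Since f(n) = O(n^2) is polynomially smaller than n^3, Case 1 applies.
T(n) = Theta(n^3).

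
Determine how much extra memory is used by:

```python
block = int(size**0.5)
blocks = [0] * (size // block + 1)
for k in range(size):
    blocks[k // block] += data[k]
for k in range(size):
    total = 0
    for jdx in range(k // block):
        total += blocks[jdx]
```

Space complexity: O(sqrt(n)).
Storage scales with sqrt(n).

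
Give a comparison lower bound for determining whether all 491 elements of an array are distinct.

In the algebraic decision-tree model, the YES region for element distinctness on 491 elements has 491! connected components (one per ordering). Ben-Or's theorem then gives a lower bound of Omega(log(n!)) = Omega(n log n).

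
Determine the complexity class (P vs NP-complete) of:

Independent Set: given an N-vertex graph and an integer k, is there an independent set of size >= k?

This problem is NP-complete: complement of Clique (with k part of the input).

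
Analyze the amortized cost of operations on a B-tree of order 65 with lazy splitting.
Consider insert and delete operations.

In a B-tree of order 65, a node splits when it has 65 keys. With lazy splitting, we use potential Phi = number of full nodes + number of near-empty nodes. Each split costs O(1) but reduces potential. Between splits, at least 32 insertions must occur in that node. Amortized structural cost is O(1) per operation, plus O(log_65 n) traversal.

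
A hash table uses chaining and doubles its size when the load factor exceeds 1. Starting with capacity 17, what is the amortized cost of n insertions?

Rehashing occurs when load exceeds 1. Total rehash cost is geometric series summing to O(n). Each insertion itself is O(1). Amortized: O(1).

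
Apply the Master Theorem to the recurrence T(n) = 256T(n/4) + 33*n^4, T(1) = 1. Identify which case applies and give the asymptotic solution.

a=256, b=4, f(n)=33*n^4.
log_4(256) = 4, so n^(log_b(a)) = n^4.
f(n) = Theta(n^4), so Case 2 applies.
T(n) = Theta(n^4 log n).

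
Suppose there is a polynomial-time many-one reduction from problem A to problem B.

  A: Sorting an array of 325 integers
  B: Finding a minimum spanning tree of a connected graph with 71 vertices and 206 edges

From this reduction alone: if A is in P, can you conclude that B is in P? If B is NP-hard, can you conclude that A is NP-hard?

A poly-time reduction A <=_p B transfers tractability DOWN (B easy => A easy) and hardness UP (A hard => B hard), not the reverse.
From A in P, the reduction alone does NOT give B in P: any problem in P trivially reduces to SAT, yet SAT is not known to be in P.
From B NP-hard, the reduction alone does NOT give A NP-hard: again, easy problems reduce to hard ones.
(Here in fact A is P and B is P.)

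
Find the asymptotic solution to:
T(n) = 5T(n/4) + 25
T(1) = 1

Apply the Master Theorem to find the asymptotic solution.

a=5, b=4, f(n)=25. log_4(5) = 1.161. Case 1 of Master Theorem: T(n) = O(n^1.161).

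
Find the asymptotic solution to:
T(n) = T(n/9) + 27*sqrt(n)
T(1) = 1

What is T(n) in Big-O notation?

Each level contributes sqrt(n/9^k). Geometric series with ratio 1/sqrt(9) < 1 sums to O(sqrt(n)).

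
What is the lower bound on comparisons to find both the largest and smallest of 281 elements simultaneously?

Pair elements first (floor(281/2) comparisons), then find max among winners and min among losers. Total: ceil(3*281/2) - 2 = 420 comparisons.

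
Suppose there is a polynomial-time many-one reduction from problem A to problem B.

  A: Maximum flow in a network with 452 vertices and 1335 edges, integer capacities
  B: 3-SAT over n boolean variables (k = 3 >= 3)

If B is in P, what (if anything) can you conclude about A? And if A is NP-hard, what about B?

A poly-time reduction A <=_p B means any A-instance can be transformed to a B-instance in poly time.
If B is in P: compose the reduction with B's poly-time algorithm to solve A in poly time, so A is in P.
If A is NP-hard: every NP problem reduces to A, which reduces to B; composing reductions, every NP problem reduces to B, so B is NP-hard.
(Here in fact A is P and B is NP-complete.)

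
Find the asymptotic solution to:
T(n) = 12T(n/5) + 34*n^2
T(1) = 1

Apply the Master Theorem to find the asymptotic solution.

a=12, b=5, f(n)=34*n^2. log_5(12) = 1.544 < 2. Case 3: T(n) = O(n^2).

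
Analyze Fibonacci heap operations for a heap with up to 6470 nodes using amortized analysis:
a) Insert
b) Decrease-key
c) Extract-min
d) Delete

Fibonacci heaps use lazy consolidation. Potential function Phi = t + 2m (t = number of trees, m = marked nodes).
- Insert: O(1) actual, Delta Phi = +1 (one new tree) => O(1) amortized.
- Decrease-key: with c cascading cuts, actual cost is O(c); Delta Phi <= c - 2(c-1) + 2 = 4 - c (c new trees; >= c-1 marks cleared; <= 1 new mark). Amortized O(c) + (4 - c) = O(1).
- Extract-min: O(D(n) + t) actual; consolidation drops t to <= D(n)+1, so Delta Phi pays for the t term. D(n) = O(log n) for n = 6470 => O(log n) amortized.
- Delete: decrease-key to -inf then extract-min = O(log n).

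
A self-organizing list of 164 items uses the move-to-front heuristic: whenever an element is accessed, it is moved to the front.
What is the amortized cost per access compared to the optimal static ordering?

With potential Phi = number of inversions between the MTF list and the optimal static list (at most C(164,2)), each access has amortized cost at most 2 * (cost under optimal static ordering). This is the move-to-front 2-competitiveness result.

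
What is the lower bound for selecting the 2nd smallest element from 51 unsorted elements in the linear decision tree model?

Selecting the 2nd smallest of 51 elements requires Omega(n) comparisons. Every element must be compared at least once. The BFPRT algorithm achieves O(n), making this tight.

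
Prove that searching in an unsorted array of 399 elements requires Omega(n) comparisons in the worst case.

An adversary can always place the target in the last position checked. Until all 399 positions are examined, the target might be in any unchecked position. Therefore 399 comparisons are necessary.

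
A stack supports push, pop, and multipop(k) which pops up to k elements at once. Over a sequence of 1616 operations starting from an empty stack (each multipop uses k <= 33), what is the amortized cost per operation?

Each element is pushed exactly once and popped at most once (whether by pop or as part of a multipop). So the total number of individual pops over the whole sequence is at most the number of pushes, which is at most 1616. Total work <= 2 * 1616, hence O(1) amortized per operation.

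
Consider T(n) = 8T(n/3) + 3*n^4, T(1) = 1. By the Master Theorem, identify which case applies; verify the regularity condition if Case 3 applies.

a=8, b=3, f(n)=3*n^4.
log_3(8) = 1.893 < 4.
f(n) = Omega(n^(1.893+epsilon)) for some epsilon > 0, so Case 3 is the candidate.
Regularity: a*f(n/b) = 8*3*(n/3)^4 = (8/81)*3*n^4 <= c*f(n) with c = 8/81 < 1. Satisfied.
Case 3: T(n) = Theta(n^4).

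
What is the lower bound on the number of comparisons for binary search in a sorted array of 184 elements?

With 184 possible positions, we need at least ceil(log_2(184)) = 8 comparisons. Each comparison splits the remaining candidates by at most half.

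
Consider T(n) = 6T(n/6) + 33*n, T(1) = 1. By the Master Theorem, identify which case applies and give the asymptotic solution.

a=6, b=6, f(n)=33*n.
log_6(6) = 1, so n^(log_b(a)) = n.
f(n) = Theta(n), so Case 2 applies.
T(n) = Theta(n log n).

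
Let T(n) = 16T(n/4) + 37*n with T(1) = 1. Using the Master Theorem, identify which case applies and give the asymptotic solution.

a=16, b=4, f(n)=37*n.
log_4(16) = 2 > 1.
Since f(n) = O(n^1) is polynomially smaller than n^2, Case 1 applies.
T(n) = Theta(n^2).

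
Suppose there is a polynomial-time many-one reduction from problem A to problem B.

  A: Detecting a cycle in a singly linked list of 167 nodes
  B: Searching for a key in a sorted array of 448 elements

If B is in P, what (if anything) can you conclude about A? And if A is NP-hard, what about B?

A poly-time reduction A <=_p B means any A-instance can be transformed to a B-instance in poly time.
If B is in P: compose the reduction with B's poly-time algorithm to solve A in poly time, so A is in P.
If A is NP-hard: every NP problem reduces to A, which reduces to B; composing reductions, every NP problem reduces to B, so B is NP-hard.
(Here in fact A is P and B is P.)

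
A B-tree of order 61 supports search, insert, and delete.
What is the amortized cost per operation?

B-tree of order 61 has height O(log_61 n). Each operation traverses the tree height. Splits during insert and merges during delete are O(1) each and occur at most once per level. Total cost per operation: O(log_61 n).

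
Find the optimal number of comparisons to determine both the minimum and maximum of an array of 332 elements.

Naive approach: 662 comparisons (331 for max + 331 for min).
Optimal: Compare elements in pairs first (floor(n/2) = 166 comparisons), then find max among winners and min among losers (165 comparisons each).
Total: ceil(3n/2) - 2 = 496 comparisons. An adversary argument shows this is also a lower bound.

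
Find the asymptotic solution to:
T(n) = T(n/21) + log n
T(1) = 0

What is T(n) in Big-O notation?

Each of the log_21(n) levels adds O(log n). T(n) = O(log^2 n).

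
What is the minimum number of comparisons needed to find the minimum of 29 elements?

Finding the minimum requires 28 comparisons, identical reasoning to finding the maximum. Each comparison eliminates one candidate.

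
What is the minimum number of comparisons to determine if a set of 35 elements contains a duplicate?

Determining if 35 elements are all distinct requires Omega(n log n) comparisons in the comparison model. This follows from the element distinctness lower bound.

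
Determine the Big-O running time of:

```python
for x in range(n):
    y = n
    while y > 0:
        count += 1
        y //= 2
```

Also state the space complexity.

Time complexity: O(n log n).
Space complexity: O(1).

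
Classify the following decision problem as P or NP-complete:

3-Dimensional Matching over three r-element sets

This problem is NP-complete: one of Karp's 21 NP-complete problems.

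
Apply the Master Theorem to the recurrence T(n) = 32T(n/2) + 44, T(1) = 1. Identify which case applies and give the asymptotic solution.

a=32, b=2, f(n)=44.
log_2(32) = 5 > 0.
Since f(n) = O(n^0) is polynomially smaller than n^5, Case 1 applies.
T(n) = Theta(n^5).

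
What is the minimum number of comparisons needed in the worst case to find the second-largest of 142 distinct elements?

Lower bound: finding the max needs 142-1 comparisons. By the adversary weight-doubling argument, the max must personally win >= ceil(log_2(142)) = 8 comparisons; the 2nd-largest is among those 8 losers, needing 8-1 more comparisons. Total >= 142-1 + 8-1 = 148. A balanced knockout tournament achieves this.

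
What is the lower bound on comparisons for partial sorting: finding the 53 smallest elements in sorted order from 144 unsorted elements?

Finding 53 smallest of 144 in sorted order: Omega(144) to identify the 53 smallest, plus Omega(53 log 53) to sort them. Total: Omega(n + k log k).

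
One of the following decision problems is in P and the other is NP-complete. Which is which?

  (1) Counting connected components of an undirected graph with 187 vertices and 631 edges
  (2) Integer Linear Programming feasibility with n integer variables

(1) is P: BFS/DFS visits each vertex and edge once: O(V+E).
(2) is NP-complete: ILP feasibility is NP-complete (LP relaxation is in P).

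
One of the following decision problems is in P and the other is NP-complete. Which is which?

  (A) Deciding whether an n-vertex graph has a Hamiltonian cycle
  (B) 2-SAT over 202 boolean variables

(A) is NP-complete: one of Karp's 21 NP-complete problems.
(B) is P: 2-SAT is solvable in linear time via implication-graph SCCs.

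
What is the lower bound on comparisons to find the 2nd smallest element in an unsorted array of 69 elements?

Finding the 2nd smallest of 69 elements requires Omega(n) comparisons. Every element must participate in at least one comparison; otherwise it could be the 2nd smallest.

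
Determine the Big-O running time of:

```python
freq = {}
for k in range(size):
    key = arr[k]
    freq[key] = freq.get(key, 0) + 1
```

Time complexity: O(n).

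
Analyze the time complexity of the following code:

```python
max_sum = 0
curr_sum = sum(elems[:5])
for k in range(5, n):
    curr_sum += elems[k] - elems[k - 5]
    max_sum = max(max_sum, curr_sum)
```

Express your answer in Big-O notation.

Time complexity: O(n).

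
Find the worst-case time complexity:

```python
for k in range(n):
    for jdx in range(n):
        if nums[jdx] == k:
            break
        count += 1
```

Time complexity: O(n^2).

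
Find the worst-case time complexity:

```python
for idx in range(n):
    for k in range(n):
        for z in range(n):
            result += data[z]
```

Time complexity: O(n^3).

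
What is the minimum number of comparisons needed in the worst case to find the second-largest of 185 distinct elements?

Lower bound: finding the max needs 185-1 comparisons. By the adversary weight-doubling argument, the max must personally win >= ceil(log_2(185)) = 8 comparisons; the 2nd-largest is among those 8 losers, needing 8-1 more comparisons. Total >= 185-1 + 8-1 = 191. A balanced knockout tournament achieves this.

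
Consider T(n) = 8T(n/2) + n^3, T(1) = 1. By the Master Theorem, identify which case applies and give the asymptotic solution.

a=8, b=2, f(n)=n^3.
log_2(8) = 3, so n^(log_b(a)) = n^3.
f(n) = Theta(n^3), so Case 2 applies.
T(n) = Theta(n^3 log n).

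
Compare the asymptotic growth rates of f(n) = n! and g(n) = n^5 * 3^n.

f(n) = n! grows faster: by Stirling n! ~ (n/e)^n sqrt(2*pi*n); (n/e)^n eventually dominates n^5 * 3^n.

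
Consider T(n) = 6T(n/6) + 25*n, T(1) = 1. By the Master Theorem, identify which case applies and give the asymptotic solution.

a=6, b=6, f(n)=25*n.
log_6(6) = 1, so n^(log_b(a)) = n.
f(n) = Theta(n), so Case 2 applies.
T(n) = Theta(n log n).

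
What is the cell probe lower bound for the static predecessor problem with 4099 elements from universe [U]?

The Patrascu-Thorup lower bound shows any data structure on n = 4099 elements using O(n * polylog(n)) space requires Omega(log log U) query time. van Emde Boas trees achieve O(log log U) with O(U) space.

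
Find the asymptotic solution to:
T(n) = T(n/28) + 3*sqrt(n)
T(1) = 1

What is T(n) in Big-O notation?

Each level contributes sqrt(n/28^k). Geometric series with ratio 1/sqrt(28) < 1 sums to O(sqrt(n)).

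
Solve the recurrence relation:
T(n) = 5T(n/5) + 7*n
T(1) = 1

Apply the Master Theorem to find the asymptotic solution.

a=5, b=5, f(n)=7*n. log_5(5) = 1. Case 2: T(n) = O(n log n).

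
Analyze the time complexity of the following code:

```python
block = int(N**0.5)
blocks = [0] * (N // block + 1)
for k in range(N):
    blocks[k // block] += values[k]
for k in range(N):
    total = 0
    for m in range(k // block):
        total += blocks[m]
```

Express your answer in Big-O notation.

Time complexity: O(n * sqrt(n)).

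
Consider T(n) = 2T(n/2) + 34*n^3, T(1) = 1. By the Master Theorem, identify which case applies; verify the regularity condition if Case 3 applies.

a=2, b=2, f(n)=34*n^3.
log_2(2) = 1 < 3.
f(n) = Omega(n^(1+epsilon)) for some epsilon > 0, so Case 3 is the candidate.
Regularity: a*f(n/b) = 2*34*(n/2)^3 = (2/8)*34*n^3 <= c*f(n) with c = 2/8 < 1. Satisfied.
Case 3: T(n) = Theta(n^3).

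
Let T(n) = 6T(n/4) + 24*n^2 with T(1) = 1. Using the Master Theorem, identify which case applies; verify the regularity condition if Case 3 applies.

a=6, b=4, f(n)=24*n^2.
log_4(6) = 1.292 < 2.
f(n) = Omega(n^(1.292+epsilon)) for some epsilon > 0, so Case 3 is the candidate.
Regularity: a*f(n/b) = 6*24*(n/4)^2 = (6/16)*24*n^2 <= c*f(n) with c = 6/16 < 1. Satisfied.
Case 3: T(n) = Theta(n^2).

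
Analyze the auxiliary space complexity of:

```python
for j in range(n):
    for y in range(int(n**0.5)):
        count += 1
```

Space complexity: O(1).
Only a constant amount of auxiliary storage is used; nothing grows with n.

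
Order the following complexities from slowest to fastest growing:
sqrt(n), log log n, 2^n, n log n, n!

Ordered by growth rate: log log n < sqrt(n) < n log n < 2^n < n!.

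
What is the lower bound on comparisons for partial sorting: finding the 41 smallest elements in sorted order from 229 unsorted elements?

Finding 41 smallest of 229 in sorted order: Omega(229) to identify the 41 smallest, plus Omega(41 log 41) to sort them. Total: Omega(n + k log k).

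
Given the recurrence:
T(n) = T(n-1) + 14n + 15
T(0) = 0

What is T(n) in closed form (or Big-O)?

Dominant term in sum is 14*sum(i, i=1..n) = 14*n*(n+1)/2 = O(n^2).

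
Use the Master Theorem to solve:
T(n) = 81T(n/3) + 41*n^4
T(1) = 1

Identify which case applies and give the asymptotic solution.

a=81, b=3, f(n)=41*n^4.
log_3(81) = 4, so n^(log_b(a)) = n^4.
f(n) = Theta(n^4), so Case 2 applies.
T(n) = Theta(n^4 log n).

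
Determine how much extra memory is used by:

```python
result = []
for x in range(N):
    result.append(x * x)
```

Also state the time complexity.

Space complexity: O(n).
Auxiliary storage grows linearly with the input size n in the worst case.
Time complexity: O(n).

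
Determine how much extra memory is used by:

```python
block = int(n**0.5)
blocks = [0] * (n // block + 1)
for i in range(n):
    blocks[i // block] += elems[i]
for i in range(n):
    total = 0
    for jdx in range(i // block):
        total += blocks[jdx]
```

Space complexity: O(sqrt(n)).
Storage scales with sqrt(n).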